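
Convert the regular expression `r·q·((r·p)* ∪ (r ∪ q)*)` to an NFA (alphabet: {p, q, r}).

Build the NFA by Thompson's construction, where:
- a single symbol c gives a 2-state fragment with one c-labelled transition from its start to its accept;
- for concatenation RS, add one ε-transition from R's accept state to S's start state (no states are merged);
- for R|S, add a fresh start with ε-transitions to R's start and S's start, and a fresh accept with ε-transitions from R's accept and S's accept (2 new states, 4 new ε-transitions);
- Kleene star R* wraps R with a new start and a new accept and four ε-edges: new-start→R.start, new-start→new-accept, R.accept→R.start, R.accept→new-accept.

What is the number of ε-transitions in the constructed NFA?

Building bottom-up:
Each of the 6 symbol leaves contributes 0 ε-transitions.
  r·p → 1 ε-transition
  (r·p)* → 5 ε-transitions
  r ∪ q → 4 ε-transitions
  (r ∪ q)* → 8 ε-transitions
  (r·p)* ∪ (r ∪ q)* → 17 ε-transitions
  r·q·((r·p)* ∪ (r ∪ q)*) → 19 ε-transitions

19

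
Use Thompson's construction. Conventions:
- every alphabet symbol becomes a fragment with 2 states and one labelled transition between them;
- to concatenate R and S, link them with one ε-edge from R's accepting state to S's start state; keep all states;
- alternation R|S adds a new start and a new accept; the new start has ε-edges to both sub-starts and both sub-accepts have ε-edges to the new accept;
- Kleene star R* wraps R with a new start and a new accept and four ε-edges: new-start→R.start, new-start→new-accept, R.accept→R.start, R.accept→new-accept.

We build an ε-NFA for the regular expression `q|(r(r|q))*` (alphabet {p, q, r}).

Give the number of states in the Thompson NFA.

14

By structural recursion:
Each of the 4 symbol leaves contributes a 2-state fragment.
  r|q → 6 states
  r(r|q) → 8 states
  (r(r|q))* → 10 states
  q|(r(r|q))* → 14 states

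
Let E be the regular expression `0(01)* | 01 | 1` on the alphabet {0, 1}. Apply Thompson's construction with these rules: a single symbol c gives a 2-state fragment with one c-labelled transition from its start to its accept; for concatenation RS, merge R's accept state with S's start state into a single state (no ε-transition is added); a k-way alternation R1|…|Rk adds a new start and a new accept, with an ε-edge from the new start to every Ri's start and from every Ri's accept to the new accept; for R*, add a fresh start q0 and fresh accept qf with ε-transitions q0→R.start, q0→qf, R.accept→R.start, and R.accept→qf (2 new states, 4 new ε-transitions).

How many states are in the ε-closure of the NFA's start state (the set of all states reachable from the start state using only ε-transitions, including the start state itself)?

4

Compute the ε-closure size of each fragment's start state recursively; a symbol fragment's start has no outgoing ε-edge, so its closure is just itself (size 1).
  01 — same as the first factor's closure: |closure| = 1
  (01)* — |closure| = 1 (new start) + 1 (body) + 1 (new accept) = 3
  0(01)* — |closure| equals the left operand's closure size = 1 (its accept is not ε-reachable, so the closure stops there)
  01 — same as the first factor's closure: |closure| = 1
  0(01)* | 01 | 1 — new start ε-reaches every alternative's start; none of them accept ε, so the new accept is not reached: |closure| = 1 + 1 + 1 + 1 = 4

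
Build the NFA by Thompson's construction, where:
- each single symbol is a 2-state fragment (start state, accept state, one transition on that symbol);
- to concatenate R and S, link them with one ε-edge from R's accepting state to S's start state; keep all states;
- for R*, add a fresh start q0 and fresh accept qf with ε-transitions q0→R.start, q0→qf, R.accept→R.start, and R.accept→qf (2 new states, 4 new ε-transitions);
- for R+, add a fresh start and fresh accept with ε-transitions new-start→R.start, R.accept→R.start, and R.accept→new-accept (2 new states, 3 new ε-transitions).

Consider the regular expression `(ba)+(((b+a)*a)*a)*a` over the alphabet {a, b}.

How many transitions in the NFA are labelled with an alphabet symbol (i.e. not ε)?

7

Bottom-up over the parse tree:
Each of the 7 symbol leaves contributes exactly 1 symbol transition.
  ba = 2 symbol transitions
  (ba)+ = 2 symbol transitions
  b+ = 1 symbol transition
  b+a = 2 symbol transitions
  (b+a)* = 2 symbol transitions
  (b+a)*a = 3 symbol transitions
  ((b+a)*a)* = 3 symbol transitions
  ((b+a)*a)*a = 4 symbol transitions
  (((b+a)*a)*a)* = 4 symbol transitions
  (ba)+(((b+a)*a)*a)*a = 7 symbol transitions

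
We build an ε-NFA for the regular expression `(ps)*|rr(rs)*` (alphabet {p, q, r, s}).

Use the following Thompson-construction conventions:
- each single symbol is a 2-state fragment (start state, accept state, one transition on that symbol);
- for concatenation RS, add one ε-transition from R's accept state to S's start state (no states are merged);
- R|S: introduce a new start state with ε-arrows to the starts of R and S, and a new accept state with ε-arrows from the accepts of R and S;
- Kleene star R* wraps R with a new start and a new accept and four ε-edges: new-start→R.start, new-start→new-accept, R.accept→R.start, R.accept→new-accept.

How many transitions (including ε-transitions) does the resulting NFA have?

By structural recursion:
Each of the 6 symbol leaves contributes 1 transition (1 symbol, 0 ε).
  ps → 3 transitions (2 symbol, 1 ε)
  (ps)* → 7 transitions (2 symbol, 5 ε)
  rs → 3 transitions (2 symbol, 1 ε)
  (rs)* → 7 transitions (2 symbol, 5 ε)
  rr(rs)* → 11 transitions (4 symbol, 7 ε)
  (ps)*|rr(rs)* → 22 transitions (6 symbol, 16 ε)

22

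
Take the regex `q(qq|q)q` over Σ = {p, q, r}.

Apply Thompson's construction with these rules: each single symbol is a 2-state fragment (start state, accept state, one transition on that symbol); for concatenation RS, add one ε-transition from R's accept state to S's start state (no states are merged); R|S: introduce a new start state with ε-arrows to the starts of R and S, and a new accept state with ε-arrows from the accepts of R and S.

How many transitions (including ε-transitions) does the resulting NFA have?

12

Bottom-up over the parse tree:
Each of the 5 symbol leaves contributes 1 transition (1 symbol, 0 ε).
  qq → 3 transitions (2 symbol, 1 ε)
  qq|q → 8 transitions (3 symbol, 5 ε)
  q(qq|q)q → 12 transitions (5 symbol, 7 ε)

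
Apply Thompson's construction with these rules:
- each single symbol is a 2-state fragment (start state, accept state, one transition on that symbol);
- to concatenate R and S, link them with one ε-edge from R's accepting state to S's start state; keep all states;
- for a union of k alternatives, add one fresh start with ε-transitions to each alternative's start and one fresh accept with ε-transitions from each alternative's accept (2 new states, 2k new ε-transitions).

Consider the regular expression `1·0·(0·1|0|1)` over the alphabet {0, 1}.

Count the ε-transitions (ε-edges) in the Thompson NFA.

Per subexpression:
Each of the 6 symbol leaves contributes 0 ε-transitions.
  0·1 : 1 ε-transition
  0·1|0|1 : 7 ε-transitions
  1·0·(0·1|0|1) : 9 ε-transitions

9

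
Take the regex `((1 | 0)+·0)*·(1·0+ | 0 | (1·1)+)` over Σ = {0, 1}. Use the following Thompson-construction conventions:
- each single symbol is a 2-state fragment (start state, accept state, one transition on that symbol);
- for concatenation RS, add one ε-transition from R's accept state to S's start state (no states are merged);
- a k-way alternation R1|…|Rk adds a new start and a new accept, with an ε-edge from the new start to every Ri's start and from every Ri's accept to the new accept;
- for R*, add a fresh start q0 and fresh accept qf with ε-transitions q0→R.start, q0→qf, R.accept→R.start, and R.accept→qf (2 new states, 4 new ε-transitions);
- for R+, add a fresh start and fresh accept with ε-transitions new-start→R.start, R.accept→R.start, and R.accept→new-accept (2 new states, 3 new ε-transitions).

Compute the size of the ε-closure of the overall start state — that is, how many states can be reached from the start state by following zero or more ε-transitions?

11

Compute the ε-closure size of each fragment's start state recursively; a symbol fragment's start has no outgoing ε-edge, so its closure is just itself (size 1).
  1 | 0 : new start ε-reaches every alternative's start; none of them accept ε, so the new accept is not reached: |closure| = 1 + 1 + 1 = 3
  (1 | 0)+ : new start ε-reaches only the body's start; the new accept needs a symbol first: |closure| = 1 + 3 = 4
  (1 | 0)+·0 : same as the first factor's closure: |closure| = 4
  ((1 | 0)+·0)* : the star's fresh start ε-reaches both the body's start and the fresh accept: |closure| = 2 + 4 = 6
  0+ : new start ε-reaches only the body's start; the new accept needs a symbol first: |closure| = 1 + 1 = 2
  1·0+ : same as the first factor's closure: |closure| = 1
  1·1 : |closure| equals the left operand's closure size = 1 (its accept is not ε-reachable, so the closure stops there)
  (1·1)+ : new start ε-reaches only the body's start; the new accept needs a symbol first: |closure| = 1 + 1 = 2
  1·0+ | 0 | (1·1)+ : |closure| = 1 + 1 + 1 + 2 = 5 (the new accept is not ε-reachable since no branch accepts ε)
  ((1 | 0)+·0)*·(1·0+ | 0 | (1·1)+) : the left operand accepts ε, so the closure extends into the next operand (via the concat ε-link); |closure| = 6 + 5 = 11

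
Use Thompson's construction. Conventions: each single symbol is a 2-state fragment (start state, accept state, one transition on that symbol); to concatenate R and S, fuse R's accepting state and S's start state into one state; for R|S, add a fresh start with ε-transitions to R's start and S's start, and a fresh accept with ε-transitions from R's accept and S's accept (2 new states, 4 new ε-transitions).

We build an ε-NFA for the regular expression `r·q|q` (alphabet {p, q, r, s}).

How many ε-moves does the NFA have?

4

Bottom-up over the parse tree:
Each of the 3 symbol leaves contributes 0 ε-transitions.
  r·q : 0 ε-transitions
  r·q|q : 4 ε-transitions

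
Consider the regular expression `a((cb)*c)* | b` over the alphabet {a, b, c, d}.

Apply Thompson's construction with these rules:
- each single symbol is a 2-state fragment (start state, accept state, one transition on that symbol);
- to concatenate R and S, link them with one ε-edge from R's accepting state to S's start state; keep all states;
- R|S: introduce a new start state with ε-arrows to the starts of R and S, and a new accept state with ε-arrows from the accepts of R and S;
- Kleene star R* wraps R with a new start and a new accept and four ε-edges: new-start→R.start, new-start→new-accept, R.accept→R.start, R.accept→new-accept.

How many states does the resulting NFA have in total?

16

Bottom-up over the parse tree:
Each of the 5 symbol leaves contributes a 2-state fragment.
  cb — 4 states
  (cb)* — 6 states
  (cb)*c — 8 states
  ((cb)*c)* — 10 states
  a((cb)*c)* — 12 states
  a((cb)*c)* | b — 16 states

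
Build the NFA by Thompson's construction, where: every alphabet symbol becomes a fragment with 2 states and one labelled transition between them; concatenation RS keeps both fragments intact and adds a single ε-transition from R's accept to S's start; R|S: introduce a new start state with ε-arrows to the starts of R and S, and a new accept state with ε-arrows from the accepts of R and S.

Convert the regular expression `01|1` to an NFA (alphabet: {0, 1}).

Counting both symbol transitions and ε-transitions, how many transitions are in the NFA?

8

Bottom-up over the parse tree:
Each of the 3 symbol leaves contributes 1 transition (1 symbol, 0 ε).
  01 : 3 transitions (2 symbol, 1 ε)
  01|1 : 8 transitions (3 symbol, 5 ε)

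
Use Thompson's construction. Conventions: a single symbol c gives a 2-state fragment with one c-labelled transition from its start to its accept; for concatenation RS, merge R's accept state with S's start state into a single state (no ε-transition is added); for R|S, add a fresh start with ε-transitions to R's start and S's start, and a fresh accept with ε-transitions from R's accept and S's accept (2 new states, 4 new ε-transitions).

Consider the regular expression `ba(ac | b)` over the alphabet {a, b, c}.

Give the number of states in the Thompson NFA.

Building bottom-up:
Each of the 5 symbol leaves contributes a 2-state fragment.
  ac : 3 states
  ac | b : 7 states
  ba(ac | b) : 9 states

9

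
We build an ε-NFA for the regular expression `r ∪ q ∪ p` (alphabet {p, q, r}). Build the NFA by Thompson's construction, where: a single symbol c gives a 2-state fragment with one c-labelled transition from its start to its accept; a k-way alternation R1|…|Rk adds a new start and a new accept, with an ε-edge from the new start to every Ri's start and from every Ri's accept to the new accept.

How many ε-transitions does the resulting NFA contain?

By structural recursion:
Each of the 3 symbol leaves contributes 0 ε-transitions.
  r ∪ q ∪ p → 6 ε-transitions

6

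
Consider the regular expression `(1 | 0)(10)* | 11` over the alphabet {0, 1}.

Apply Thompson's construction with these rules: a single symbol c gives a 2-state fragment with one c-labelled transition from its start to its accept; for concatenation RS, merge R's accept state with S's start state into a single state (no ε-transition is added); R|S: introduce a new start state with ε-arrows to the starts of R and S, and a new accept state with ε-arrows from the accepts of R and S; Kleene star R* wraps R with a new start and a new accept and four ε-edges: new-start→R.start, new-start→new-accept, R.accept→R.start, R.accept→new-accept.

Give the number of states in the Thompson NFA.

Building bottom-up:
Each of the 6 symbol leaves contributes a 2-state fragment.
  1 | 0 = 6 states
  10 = 3 states
  (10)* = 5 states
  (1 | 0)(10)* = 10 states
  11 = 3 states
  (1 | 0)(10)* | 11 = 15 states

15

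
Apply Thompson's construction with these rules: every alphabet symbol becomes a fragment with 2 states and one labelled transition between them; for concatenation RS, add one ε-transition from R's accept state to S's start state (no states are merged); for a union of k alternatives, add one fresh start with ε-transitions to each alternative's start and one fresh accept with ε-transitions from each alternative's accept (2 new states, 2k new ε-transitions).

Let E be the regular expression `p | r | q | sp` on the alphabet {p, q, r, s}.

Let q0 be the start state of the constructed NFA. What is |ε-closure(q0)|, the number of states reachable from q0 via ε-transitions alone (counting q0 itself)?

Let C(F) = |ε-closure(F.start)| within fragment F, and note whether F accepts ε. Symbol fragments have C = 1 and do not accept ε. Then:
  sp : same as the first factor's closure: |ε-closure| = 1
  p | r | q | sp : new start ε-reaches every alternative's start; none of them accept ε, so the new accept is not reached: |ε-closure| = 1 + 1 + 1 + 1 + 1 = 5

5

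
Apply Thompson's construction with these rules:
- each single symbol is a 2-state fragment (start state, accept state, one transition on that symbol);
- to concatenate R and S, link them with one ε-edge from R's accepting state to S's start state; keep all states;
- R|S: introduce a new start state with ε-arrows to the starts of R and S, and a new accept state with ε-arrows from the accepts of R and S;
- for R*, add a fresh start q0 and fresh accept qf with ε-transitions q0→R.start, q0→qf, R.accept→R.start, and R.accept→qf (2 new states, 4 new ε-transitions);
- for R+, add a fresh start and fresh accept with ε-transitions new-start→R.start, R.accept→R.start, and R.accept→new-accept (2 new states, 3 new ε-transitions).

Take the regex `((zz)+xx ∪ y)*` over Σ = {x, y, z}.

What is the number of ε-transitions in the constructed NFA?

14

Building bottom-up:
Each of the 5 symbol leaves contributes 0 ε-transitions.
  zz — 1 ε-transition
  (zz)+ — 4 ε-transitions
  (zz)+xx — 6 ε-transitions
  (zz)+xx ∪ y — 10 ε-transitions
  ((zz)+xx ∪ y)* — 14 ε-transitions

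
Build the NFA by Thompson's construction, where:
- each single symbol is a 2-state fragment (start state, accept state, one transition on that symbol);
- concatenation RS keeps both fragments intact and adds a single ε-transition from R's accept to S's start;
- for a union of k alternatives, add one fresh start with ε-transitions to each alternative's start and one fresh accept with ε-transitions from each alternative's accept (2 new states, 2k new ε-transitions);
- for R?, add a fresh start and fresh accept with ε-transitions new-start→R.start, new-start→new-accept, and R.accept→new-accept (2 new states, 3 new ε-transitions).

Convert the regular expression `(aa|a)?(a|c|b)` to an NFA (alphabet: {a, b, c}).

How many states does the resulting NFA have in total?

Bottom-up over the parse tree:
Each of the 6 symbol leaves contributes a 2-state fragment.
  aa : 4 states
  aa|a : 8 states
  (aa|a)? : 10 states
  a|c|b : 8 states
  (aa|a)?(a|c|b) : 18 states

18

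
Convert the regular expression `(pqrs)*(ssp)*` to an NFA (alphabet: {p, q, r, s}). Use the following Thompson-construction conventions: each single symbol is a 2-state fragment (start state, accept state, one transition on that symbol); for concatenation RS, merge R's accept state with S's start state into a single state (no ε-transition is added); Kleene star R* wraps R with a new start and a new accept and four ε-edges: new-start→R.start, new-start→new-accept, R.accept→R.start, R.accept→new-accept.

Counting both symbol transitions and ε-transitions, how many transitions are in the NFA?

15

Per subexpression:
Each of the 7 symbol leaves contributes 1 transition (1 symbol, 0 ε).
  pqrs → 4 transitions (4 symbol, 0 ε)
  (pqrs)* → 8 transitions (4 symbol, 4 ε)
  ssp → 3 transitions (3 symbol, 0 ε)
  (ssp)* → 7 transitions (3 symbol, 4 ε)
  (pqrs)*(ssp)* → 15 transitions (7 symbol, 8 ε)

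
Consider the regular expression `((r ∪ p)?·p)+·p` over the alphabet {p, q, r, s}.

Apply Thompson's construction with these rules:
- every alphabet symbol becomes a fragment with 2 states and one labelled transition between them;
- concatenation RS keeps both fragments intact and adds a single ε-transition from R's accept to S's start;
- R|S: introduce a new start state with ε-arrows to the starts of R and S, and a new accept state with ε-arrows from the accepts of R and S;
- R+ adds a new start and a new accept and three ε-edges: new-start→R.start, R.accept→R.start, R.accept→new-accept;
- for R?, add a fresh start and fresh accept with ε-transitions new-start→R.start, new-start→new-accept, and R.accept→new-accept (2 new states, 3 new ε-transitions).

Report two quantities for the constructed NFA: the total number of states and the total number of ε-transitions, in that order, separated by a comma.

14, 12

Per subexpression:
Each of the 4 symbol leaves contributes 2 states and 0 ε-transitions.
  r ∪ p = 6 states, 4 ε-transitions
  (r ∪ p)? = 8 states, 7 ε-transitions
  (r ∪ p)?·p = 10 states, 8 ε-transitions
  ((r ∪ p)?·p)+ = 12 states, 11 ε-transitions
  ((r ∪ p)?·p)+·p = 14 states, 12 ε-transitions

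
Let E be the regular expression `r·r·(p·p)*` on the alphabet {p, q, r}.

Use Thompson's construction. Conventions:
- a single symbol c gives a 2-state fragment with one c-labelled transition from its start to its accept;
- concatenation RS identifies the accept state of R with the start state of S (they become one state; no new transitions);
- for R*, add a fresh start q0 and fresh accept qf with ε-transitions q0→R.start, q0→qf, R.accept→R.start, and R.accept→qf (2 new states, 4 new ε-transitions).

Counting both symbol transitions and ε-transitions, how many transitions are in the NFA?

Per subexpression:
Each of the 4 symbol leaves contributes 1 transition (1 symbol, 0 ε).
  p·p → 2 transitions (2 symbol, 0 ε)
  (p·p)* → 6 transitions (2 symbol, 4 ε)
  r·r·(p·p)* → 8 transitions (4 symbol, 4 ε)

8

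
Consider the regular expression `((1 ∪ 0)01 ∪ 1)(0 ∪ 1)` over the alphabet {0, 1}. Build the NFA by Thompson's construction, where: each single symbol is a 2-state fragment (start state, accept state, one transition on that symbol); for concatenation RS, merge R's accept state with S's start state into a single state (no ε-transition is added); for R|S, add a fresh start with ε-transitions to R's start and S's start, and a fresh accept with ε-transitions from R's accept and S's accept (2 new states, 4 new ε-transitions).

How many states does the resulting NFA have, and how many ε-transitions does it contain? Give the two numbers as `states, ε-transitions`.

Building bottom-up:
Each of the 7 symbol leaves contributes 2 states and 0 ε-transitions.
  1 ∪ 0 — 6 states, 4 ε-transitions
  (1 ∪ 0)01 — 8 states, 4 ε-transitions
  (1 ∪ 0)01 ∪ 1 — 12 states, 8 ε-transitions
  0 ∪ 1 — 6 states, 4 ε-transitions
  ((1 ∪ 0)01 ∪ 1)(0 ∪ 1) — 17 states, 12 ε-transitions

17, 12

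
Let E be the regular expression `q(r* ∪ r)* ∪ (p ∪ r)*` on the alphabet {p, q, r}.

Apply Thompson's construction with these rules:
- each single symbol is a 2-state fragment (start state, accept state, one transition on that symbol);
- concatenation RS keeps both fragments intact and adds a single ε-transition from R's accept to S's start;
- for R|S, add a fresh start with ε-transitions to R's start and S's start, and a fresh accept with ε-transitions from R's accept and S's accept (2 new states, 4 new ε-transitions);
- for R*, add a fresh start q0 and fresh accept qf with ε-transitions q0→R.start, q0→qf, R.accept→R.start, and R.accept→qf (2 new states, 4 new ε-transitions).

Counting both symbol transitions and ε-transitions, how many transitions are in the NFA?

30

Recursing over subexpressions:
Each of the 5 symbol leaves contributes 1 transition (1 symbol, 0 ε).
  r* : 5 transitions (1 symbol, 4 ε)
  r* ∪ r : 10 transitions (2 symbol, 8 ε)
  (r* ∪ r)* : 14 transitions (2 symbol, 12 ε)
  q(r* ∪ r)* : 16 transitions (3 symbol, 13 ε)
  p ∪ r : 6 transitions (2 symbol, 4 ε)
  (p ∪ r)* : 10 transitions (2 symbol, 8 ε)
  q(r* ∪ r)* ∪ (p ∪ r)* : 30 transitions (5 symbol, 25 ε)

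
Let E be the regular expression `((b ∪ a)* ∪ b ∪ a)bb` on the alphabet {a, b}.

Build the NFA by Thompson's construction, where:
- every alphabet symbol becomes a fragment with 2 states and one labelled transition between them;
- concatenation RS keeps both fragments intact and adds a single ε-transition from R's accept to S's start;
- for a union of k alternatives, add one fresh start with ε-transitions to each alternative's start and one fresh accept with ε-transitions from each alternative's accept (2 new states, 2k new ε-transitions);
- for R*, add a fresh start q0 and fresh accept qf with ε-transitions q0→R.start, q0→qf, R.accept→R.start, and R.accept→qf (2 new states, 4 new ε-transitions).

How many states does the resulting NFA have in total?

Recursing over subexpressions:
Each of the 6 symbol leaves contributes a 2-state fragment.
  b ∪ a — 6 states
  (b ∪ a)* — 8 states
  (b ∪ a)* ∪ b ∪ a — 14 states
  ((b ∪ a)* ∪ b ∪ a)bb — 18 states

18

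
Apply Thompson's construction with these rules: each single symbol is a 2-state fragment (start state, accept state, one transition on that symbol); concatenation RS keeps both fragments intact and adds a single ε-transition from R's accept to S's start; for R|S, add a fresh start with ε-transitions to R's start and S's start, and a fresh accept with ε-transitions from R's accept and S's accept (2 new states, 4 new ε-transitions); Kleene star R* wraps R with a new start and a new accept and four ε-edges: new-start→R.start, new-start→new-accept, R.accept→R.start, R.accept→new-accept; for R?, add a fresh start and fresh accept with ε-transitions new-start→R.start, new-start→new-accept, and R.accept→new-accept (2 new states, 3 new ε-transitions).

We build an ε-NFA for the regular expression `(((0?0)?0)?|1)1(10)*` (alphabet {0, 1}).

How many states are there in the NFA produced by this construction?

Per subexpression:
Each of the 7 symbol leaves contributes a 2-state fragment.
  0? : 4 states
  0?0 : 6 states
  (0?0)? : 8 states
  (0?0)?0 : 10 states
  ((0?0)?0)? : 12 states
  ((0?0)?0)?|1 : 16 states
  10 : 4 states
  (10)* : 6 states
  (((0?0)?0)?|1)1(10)* : 24 states

24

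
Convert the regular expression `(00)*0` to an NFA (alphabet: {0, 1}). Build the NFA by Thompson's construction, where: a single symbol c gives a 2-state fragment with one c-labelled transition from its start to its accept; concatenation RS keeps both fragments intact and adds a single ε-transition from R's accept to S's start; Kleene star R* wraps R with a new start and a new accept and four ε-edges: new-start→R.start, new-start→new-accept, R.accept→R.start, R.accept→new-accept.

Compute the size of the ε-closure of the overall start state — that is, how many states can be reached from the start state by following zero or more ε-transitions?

Work bottom-up. For each fragment F, track |ε-closure(F.start)| and whether F's accept lies in that closure (i.e. whether F accepts ε). A single-symbol fragment has closure size 1 and does not accept ε.
  00 → same as the first factor's closure: C = 1
  (00)* → new start has ε-edges to the inner start and to the new accept, so C = 2 + 1 = 3
  (00)*0 → the left operand accepts ε, so the closure extends into the next operand (via the concat ε-link); C = 3 + 1 = 4

4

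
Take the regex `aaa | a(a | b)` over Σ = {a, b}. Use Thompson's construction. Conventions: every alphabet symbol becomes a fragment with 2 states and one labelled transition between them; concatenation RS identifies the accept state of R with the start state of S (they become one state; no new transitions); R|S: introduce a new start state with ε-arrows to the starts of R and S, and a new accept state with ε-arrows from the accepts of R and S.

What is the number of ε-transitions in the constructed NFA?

Bottom-up over the parse tree:
Each of the 6 symbol leaves contributes 0 ε-transitions.
  aaa = 0 ε-transitions
  a | b = 4 ε-transitions
  a(a | b) = 4 ε-transitions
  aaa | a(a | b) = 8 ε-transitions

8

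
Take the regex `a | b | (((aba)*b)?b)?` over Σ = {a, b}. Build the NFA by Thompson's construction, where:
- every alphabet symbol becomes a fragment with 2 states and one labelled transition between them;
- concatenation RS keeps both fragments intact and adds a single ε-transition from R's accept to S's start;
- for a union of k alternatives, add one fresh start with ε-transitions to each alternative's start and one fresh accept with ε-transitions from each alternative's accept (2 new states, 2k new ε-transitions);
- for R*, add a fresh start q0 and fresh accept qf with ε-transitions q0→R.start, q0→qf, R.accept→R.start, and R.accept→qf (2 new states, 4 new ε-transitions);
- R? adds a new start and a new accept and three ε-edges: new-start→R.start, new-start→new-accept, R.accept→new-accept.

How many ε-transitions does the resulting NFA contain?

20

By structural recursion:
Each of the 7 symbol leaves contributes 0 ε-transitions.
  aba — 2 ε-transitions
  (aba)* — 6 ε-transitions
  (aba)*b — 7 ε-transitions
  ((aba)*b)? — 10 ε-transitions
  ((aba)*b)?b — 11 ε-transitions
  (((aba)*b)?b)? — 14 ε-transitions
  a | b | (((aba)*b)?b)? — 20 ε-transitions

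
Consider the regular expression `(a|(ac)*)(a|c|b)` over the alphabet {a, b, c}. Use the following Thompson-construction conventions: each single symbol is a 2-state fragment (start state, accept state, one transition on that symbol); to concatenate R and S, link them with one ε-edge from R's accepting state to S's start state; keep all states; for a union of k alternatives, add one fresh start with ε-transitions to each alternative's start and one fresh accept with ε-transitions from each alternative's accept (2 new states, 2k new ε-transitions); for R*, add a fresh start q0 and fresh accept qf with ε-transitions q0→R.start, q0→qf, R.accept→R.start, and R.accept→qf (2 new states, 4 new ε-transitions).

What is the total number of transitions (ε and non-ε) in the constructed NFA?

22

Bottom-up over the parse tree:
Each of the 6 symbol leaves contributes 1 transition (1 symbol, 0 ε).
  ac : 3 transitions (2 symbol, 1 ε)
  (ac)* : 7 transitions (2 symbol, 5 ε)
  a|(ac)* : 12 transitions (3 symbol, 9 ε)
  a|c|b : 9 transitions (3 symbol, 6 ε)
  (a|(ac)*)(a|c|b) : 22 transitions (6 symbol, 16 ε)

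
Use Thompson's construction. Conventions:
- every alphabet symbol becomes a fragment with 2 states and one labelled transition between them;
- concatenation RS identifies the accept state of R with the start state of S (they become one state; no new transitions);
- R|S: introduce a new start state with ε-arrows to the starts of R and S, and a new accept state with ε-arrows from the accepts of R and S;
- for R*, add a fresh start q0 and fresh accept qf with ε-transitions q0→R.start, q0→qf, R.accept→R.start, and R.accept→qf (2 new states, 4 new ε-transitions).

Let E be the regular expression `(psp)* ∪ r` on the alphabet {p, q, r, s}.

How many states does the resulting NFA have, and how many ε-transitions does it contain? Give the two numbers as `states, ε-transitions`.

10, 8

Recursing over subexpressions:
Each of the 4 symbol leaves contributes 2 states and 0 ε-transitions.
  psp — 4 states, 0 ε-transitions
  (psp)* — 6 states, 4 ε-transitions
  (psp)* ∪ r — 10 states, 8 ε-transitions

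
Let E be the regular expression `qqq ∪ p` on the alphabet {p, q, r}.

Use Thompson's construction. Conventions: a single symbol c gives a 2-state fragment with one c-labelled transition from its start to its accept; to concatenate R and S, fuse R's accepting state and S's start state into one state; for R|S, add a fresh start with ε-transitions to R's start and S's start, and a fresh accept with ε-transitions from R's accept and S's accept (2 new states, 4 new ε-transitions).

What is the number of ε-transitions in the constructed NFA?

4

Recursing over subexpressions:
Each of the 4 symbol leaves contributes 0 ε-transitions.
  qqq = 0 ε-transitions
  qqq ∪ p = 4 ε-transitions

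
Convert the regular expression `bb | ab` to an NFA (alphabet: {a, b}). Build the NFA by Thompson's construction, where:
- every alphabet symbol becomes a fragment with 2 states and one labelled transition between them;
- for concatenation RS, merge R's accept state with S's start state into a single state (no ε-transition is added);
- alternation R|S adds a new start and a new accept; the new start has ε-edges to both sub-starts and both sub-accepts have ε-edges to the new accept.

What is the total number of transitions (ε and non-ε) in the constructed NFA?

8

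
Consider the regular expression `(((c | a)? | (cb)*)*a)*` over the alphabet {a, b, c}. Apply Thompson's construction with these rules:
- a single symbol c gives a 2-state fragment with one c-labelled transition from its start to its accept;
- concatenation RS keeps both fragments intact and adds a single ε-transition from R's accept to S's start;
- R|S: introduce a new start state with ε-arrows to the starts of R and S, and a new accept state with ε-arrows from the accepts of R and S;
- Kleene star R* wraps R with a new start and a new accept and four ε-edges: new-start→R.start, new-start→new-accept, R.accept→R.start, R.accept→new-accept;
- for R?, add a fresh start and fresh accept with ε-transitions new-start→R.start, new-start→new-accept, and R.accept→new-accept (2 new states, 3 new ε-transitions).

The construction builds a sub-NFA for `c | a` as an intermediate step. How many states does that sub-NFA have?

6

Fragment for `c | a`:
Each of the 2 symbol leaves contributes a 2-state fragment.
  c | a → 6 states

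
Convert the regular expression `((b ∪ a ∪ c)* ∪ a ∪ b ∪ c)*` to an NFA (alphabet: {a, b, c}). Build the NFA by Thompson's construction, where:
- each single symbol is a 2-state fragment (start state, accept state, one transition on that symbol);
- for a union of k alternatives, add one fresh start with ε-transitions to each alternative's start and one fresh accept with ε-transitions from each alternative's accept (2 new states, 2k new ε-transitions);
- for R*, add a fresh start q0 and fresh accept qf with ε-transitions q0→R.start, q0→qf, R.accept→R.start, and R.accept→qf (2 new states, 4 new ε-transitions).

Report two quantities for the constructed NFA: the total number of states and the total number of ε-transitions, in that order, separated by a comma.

Bottom-up over the parse tree:
Each of the 6 symbol leaves contributes 2 states and 0 ε-transitions.
  b ∪ a ∪ c — 8 states, 6 ε-transitions
  (b ∪ a ∪ c)* — 10 states, 10 ε-transitions
  (b ∪ a ∪ c)* ∪ a ∪ b ∪ c — 18 states, 18 ε-transitions
  ((b ∪ a ∪ c)* ∪ a ∪ b ∪ c)* — 20 states, 22 ε-transitions

20, 22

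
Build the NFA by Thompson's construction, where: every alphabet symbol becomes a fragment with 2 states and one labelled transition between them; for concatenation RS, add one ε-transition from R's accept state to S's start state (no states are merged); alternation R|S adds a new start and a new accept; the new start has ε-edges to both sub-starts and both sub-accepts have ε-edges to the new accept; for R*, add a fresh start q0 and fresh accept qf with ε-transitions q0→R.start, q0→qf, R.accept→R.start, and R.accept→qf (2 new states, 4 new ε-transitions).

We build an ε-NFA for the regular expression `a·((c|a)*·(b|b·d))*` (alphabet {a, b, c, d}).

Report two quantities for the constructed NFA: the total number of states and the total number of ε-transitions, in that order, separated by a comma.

20, 19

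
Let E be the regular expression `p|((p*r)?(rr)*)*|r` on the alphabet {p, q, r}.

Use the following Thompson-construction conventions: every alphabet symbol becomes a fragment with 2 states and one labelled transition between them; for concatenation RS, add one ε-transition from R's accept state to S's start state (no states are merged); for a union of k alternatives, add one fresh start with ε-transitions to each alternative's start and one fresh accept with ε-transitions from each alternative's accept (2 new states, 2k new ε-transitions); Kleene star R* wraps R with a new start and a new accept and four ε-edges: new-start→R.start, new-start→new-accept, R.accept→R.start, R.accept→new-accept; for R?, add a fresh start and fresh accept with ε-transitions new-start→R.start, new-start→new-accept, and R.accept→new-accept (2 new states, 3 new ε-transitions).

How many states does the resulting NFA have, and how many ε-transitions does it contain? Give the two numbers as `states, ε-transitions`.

Recursing over subexpressions:
Each of the 6 symbol leaves contributes 2 states and 0 ε-transitions.
  p* : 4 states, 4 ε-transitions
  p*r : 6 states, 5 ε-transitions
  (p*r)? : 8 states, 8 ε-transitions
  rr : 4 states, 1 ε-transition
  (rr)* : 6 states, 5 ε-transitions
  (p*r)?(rr)* : 14 states, 14 ε-transitions
  ((p*r)?(rr)*)* : 16 states, 18 ε-transitions
  p|((p*r)?(rr)*)*|r : 22 states, 24 ε-transitions

22, 24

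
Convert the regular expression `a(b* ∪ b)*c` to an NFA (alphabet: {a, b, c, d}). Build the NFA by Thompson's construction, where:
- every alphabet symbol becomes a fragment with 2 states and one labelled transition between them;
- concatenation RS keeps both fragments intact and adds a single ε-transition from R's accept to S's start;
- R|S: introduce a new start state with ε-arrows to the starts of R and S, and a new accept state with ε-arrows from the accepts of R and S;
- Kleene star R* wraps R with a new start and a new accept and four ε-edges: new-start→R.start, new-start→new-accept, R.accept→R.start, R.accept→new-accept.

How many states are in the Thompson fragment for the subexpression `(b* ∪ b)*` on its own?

10

Fragment for `(b* ∪ b)*`:
Each of the 2 symbol leaves contributes a 2-state fragment.
  b* — 4 states
  b* ∪ b — 8 states
  (b* ∪ b)* — 10 states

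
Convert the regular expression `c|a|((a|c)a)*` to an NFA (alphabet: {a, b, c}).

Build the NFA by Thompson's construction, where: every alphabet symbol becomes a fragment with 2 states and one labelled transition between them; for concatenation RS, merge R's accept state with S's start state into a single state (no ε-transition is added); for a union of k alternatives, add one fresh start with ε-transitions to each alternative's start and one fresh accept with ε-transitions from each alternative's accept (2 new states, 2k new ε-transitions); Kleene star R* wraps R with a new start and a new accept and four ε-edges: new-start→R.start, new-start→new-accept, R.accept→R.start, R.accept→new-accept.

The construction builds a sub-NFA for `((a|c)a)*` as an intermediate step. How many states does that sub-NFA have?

9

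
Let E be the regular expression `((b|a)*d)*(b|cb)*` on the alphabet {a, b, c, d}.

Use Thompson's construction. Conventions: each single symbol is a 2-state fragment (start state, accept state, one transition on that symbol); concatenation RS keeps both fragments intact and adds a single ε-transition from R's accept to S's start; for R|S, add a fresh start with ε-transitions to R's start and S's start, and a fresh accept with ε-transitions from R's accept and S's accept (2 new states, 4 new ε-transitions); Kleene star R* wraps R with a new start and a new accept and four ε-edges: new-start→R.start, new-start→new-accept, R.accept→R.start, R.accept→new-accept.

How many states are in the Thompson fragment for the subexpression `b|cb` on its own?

8

Fragment for `b|cb`:
Each of the 3 symbol leaves contributes a 2-state fragment.
  cb = 4 states
  b|cb = 8 states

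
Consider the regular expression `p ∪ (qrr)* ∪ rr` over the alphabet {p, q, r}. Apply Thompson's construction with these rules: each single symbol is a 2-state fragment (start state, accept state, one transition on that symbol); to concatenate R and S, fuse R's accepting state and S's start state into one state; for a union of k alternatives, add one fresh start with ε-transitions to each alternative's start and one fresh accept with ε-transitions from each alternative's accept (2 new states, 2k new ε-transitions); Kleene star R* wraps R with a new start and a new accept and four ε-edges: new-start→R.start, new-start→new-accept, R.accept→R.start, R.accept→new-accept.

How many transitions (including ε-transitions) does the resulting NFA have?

16

Bottom-up over the parse tree:
Each of the 6 symbol leaves contributes 1 transition (1 symbol, 0 ε).
  qrr → 3 transitions (3 symbol, 0 ε)
  (qrr)* → 7 transitions (3 symbol, 4 ε)
  rr → 2 transitions (2 symbol, 0 ε)
  p ∪ (qrr)* ∪ rr → 16 transitions (6 symbol, 10 ε)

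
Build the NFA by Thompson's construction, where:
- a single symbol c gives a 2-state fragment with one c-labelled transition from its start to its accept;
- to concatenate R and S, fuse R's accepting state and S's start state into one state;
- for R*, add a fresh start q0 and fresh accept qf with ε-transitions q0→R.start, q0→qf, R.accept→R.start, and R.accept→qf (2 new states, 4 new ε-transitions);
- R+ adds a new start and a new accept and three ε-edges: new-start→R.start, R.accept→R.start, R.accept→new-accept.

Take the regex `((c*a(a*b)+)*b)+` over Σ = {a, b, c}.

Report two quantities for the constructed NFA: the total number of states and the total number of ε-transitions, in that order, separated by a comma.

Per subexpression:
Each of the 5 symbol leaves contributes 2 states and 0 ε-transitions.
  c* → 4 states, 4 ε-transitions
  a* → 4 states, 4 ε-transitions
  a*b → 5 states, 4 ε-transitions
  (a*b)+ → 7 states, 7 ε-transitions
  c*a(a*b)+ → 11 states, 11 ε-transitions
  (c*a(a*b)+)* → 13 states, 15 ε-transitions
  (c*a(a*b)+)*b → 14 states, 15 ε-transitions
  ((c*a(a*b)+)*b)+ → 16 states, 18 ε-transitions

16, 18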